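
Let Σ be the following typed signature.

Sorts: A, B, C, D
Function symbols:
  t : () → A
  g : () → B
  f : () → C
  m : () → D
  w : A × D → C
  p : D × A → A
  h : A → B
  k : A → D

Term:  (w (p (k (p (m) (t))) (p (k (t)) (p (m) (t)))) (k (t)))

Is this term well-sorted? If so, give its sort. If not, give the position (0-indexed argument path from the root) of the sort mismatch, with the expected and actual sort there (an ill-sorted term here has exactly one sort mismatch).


well-sorted; sort = C

        (m) : D
        (t) : A
      (p (m) (t)) : A
    (k (p (m) (t))) : D
        (t) : A
      (k (t)) : D
        (m) : D
        (t) : A
      (p (m) (t)) : A
    (p (k (t)) (p (m) (t))) : A
  (p (k (p (m) (t))) (p (k (t)) (p (m) (t)))) : A
    (t) : A
  (k (t)) : D
(w (p (k (p (m) (t))) (p (k (t)) (p (m) (t)))) (k (t))) : C


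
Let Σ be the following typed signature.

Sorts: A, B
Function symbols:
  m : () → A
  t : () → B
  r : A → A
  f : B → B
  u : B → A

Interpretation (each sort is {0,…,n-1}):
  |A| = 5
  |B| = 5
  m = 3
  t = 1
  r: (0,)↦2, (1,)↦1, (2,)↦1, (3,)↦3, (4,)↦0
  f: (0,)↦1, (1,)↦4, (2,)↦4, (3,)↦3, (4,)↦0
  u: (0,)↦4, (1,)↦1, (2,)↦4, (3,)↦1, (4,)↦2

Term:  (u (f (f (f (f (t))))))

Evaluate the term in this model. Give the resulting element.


  t = 1
  (f (t)) = f(1,) = 4
  (f (f (t))) = f(4,) = 0
  (f (f (f (t)))) = f(0,) = 1
  (f (f (f (f (t))))) = f(1,) = 4
  (u (f (f (f (f (t)))))) = u(4,) = 2

value = 2


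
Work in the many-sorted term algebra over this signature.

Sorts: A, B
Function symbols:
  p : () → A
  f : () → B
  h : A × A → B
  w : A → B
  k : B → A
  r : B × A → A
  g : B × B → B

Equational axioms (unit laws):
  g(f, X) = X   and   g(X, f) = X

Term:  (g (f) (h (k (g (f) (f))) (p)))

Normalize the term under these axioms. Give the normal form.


normal form = (h (k (f)) (p))

1. (g (f) (h (k (g (f) (f))) (p)))  →  (h (k (g (f) (f))) (p))
2. (h (k (g (f) (f))) (p))  →  (h (k (f)) (p))


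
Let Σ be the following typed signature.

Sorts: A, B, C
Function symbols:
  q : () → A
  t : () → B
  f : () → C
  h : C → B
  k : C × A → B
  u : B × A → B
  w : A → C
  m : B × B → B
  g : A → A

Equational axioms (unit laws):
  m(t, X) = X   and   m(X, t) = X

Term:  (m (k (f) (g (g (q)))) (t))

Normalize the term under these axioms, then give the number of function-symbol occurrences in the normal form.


size = 5

1. (m (k (f) (g (g (q)))) (t))  →  (k (f) (g (g (q))))
normal form: (k (f) (g (g (q))))


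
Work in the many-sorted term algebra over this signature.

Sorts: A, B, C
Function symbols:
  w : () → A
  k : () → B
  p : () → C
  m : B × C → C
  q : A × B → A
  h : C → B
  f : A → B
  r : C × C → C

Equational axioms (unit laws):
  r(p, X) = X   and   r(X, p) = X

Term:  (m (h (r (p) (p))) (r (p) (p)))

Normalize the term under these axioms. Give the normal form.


normal form = (m (h (p)) (p))

1. (m (h (r (p) (p))) (r (p) (p)))  →  (m (h (p)) (r (p) (p)))
2. (m (h (p)) (r (p) (p)))  →  (m (h (p)) (p))


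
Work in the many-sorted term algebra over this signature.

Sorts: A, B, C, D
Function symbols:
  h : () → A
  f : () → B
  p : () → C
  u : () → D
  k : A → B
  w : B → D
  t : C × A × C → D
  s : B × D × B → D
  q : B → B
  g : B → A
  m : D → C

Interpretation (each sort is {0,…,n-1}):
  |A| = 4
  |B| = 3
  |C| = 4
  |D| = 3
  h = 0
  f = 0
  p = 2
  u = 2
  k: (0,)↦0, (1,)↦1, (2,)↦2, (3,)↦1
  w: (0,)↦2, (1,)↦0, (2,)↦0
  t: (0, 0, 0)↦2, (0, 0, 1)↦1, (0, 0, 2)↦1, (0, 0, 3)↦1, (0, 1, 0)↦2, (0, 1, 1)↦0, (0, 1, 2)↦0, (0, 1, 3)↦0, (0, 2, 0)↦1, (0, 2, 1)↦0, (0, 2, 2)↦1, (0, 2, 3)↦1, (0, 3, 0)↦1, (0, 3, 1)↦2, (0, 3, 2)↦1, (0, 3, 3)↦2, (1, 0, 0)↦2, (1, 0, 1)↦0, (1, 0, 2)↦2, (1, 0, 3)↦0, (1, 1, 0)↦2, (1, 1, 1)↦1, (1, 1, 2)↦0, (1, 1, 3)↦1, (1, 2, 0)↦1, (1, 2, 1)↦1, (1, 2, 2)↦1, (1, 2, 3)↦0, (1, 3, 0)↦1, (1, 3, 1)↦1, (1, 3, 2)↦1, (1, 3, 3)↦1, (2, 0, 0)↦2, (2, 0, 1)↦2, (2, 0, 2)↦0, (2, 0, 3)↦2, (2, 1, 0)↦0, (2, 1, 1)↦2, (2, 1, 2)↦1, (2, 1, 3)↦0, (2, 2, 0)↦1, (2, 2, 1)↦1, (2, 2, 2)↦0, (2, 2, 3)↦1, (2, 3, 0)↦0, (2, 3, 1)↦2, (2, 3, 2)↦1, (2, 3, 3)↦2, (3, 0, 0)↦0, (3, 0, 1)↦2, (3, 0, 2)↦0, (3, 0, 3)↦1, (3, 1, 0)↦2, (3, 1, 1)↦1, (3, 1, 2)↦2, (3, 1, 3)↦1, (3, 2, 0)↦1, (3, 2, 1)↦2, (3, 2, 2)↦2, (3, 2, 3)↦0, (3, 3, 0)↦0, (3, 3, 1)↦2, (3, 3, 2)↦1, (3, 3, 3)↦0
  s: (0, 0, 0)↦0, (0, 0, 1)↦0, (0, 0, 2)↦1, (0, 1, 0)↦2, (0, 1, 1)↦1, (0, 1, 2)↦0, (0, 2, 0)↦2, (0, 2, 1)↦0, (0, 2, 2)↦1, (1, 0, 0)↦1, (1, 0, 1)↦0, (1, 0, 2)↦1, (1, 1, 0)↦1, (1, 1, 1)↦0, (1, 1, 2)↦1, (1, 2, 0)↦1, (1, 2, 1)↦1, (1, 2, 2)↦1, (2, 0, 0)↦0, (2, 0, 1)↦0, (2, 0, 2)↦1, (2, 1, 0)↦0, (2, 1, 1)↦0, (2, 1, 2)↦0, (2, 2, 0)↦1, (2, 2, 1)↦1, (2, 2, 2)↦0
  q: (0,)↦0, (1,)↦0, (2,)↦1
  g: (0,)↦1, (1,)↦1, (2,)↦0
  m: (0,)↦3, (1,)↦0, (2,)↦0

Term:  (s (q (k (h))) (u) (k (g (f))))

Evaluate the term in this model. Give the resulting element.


value = 0

  h = 0
  (k (h)) = k(0,) = 0
  (q (k (h))) = q(0,) = 0
  u = 2
  f = 0
  (g (f)) = g(0,) = 1
  (k (g (f))) = k(1,) = 1
  (s (q (k (h))) (u) (k (g (f)))) = s(0, 2, 1) = 0


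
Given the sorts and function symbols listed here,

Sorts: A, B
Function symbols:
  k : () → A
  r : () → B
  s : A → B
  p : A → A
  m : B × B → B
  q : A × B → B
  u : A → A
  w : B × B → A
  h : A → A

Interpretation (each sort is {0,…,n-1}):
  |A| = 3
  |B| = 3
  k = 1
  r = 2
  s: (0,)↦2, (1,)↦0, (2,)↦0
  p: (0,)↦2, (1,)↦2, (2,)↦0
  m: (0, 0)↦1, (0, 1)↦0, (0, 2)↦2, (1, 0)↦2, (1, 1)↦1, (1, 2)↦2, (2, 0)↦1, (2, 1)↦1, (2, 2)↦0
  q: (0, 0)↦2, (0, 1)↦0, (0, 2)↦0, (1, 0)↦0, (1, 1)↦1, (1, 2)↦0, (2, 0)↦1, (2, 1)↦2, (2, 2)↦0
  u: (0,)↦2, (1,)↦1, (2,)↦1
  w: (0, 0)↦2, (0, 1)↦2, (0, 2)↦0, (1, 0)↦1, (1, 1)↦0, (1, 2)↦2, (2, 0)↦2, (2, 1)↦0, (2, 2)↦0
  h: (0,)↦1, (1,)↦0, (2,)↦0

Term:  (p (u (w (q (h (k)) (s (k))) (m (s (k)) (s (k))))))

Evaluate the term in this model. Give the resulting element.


value = 0

  k = 1
  (h (k)) = h(1,) = 0
  k = 1
  (s (k)) = s(1,) = 0
  (q (h (k)) (s (k))) = q(0, 0) = 2
  k = 1
  (s (k)) = s(1,) = 0
  k = 1
  (s (k)) = s(1,) = 0
  (m (s (k)) (s (k))) = m(0, 0) = 1
  (w (q (h (k)) (s (k))) (m (s (k)) (s (k)))) = w(2, 1) = 0
  (u (w (q (h (k)) (s (k))) (m (s (k)) (s (k))))) = u(0,) = 2
  (p (u (w (q (h (k)) (s (k))) (m (s (k)) (s (k)))))) = p(2,) = 0


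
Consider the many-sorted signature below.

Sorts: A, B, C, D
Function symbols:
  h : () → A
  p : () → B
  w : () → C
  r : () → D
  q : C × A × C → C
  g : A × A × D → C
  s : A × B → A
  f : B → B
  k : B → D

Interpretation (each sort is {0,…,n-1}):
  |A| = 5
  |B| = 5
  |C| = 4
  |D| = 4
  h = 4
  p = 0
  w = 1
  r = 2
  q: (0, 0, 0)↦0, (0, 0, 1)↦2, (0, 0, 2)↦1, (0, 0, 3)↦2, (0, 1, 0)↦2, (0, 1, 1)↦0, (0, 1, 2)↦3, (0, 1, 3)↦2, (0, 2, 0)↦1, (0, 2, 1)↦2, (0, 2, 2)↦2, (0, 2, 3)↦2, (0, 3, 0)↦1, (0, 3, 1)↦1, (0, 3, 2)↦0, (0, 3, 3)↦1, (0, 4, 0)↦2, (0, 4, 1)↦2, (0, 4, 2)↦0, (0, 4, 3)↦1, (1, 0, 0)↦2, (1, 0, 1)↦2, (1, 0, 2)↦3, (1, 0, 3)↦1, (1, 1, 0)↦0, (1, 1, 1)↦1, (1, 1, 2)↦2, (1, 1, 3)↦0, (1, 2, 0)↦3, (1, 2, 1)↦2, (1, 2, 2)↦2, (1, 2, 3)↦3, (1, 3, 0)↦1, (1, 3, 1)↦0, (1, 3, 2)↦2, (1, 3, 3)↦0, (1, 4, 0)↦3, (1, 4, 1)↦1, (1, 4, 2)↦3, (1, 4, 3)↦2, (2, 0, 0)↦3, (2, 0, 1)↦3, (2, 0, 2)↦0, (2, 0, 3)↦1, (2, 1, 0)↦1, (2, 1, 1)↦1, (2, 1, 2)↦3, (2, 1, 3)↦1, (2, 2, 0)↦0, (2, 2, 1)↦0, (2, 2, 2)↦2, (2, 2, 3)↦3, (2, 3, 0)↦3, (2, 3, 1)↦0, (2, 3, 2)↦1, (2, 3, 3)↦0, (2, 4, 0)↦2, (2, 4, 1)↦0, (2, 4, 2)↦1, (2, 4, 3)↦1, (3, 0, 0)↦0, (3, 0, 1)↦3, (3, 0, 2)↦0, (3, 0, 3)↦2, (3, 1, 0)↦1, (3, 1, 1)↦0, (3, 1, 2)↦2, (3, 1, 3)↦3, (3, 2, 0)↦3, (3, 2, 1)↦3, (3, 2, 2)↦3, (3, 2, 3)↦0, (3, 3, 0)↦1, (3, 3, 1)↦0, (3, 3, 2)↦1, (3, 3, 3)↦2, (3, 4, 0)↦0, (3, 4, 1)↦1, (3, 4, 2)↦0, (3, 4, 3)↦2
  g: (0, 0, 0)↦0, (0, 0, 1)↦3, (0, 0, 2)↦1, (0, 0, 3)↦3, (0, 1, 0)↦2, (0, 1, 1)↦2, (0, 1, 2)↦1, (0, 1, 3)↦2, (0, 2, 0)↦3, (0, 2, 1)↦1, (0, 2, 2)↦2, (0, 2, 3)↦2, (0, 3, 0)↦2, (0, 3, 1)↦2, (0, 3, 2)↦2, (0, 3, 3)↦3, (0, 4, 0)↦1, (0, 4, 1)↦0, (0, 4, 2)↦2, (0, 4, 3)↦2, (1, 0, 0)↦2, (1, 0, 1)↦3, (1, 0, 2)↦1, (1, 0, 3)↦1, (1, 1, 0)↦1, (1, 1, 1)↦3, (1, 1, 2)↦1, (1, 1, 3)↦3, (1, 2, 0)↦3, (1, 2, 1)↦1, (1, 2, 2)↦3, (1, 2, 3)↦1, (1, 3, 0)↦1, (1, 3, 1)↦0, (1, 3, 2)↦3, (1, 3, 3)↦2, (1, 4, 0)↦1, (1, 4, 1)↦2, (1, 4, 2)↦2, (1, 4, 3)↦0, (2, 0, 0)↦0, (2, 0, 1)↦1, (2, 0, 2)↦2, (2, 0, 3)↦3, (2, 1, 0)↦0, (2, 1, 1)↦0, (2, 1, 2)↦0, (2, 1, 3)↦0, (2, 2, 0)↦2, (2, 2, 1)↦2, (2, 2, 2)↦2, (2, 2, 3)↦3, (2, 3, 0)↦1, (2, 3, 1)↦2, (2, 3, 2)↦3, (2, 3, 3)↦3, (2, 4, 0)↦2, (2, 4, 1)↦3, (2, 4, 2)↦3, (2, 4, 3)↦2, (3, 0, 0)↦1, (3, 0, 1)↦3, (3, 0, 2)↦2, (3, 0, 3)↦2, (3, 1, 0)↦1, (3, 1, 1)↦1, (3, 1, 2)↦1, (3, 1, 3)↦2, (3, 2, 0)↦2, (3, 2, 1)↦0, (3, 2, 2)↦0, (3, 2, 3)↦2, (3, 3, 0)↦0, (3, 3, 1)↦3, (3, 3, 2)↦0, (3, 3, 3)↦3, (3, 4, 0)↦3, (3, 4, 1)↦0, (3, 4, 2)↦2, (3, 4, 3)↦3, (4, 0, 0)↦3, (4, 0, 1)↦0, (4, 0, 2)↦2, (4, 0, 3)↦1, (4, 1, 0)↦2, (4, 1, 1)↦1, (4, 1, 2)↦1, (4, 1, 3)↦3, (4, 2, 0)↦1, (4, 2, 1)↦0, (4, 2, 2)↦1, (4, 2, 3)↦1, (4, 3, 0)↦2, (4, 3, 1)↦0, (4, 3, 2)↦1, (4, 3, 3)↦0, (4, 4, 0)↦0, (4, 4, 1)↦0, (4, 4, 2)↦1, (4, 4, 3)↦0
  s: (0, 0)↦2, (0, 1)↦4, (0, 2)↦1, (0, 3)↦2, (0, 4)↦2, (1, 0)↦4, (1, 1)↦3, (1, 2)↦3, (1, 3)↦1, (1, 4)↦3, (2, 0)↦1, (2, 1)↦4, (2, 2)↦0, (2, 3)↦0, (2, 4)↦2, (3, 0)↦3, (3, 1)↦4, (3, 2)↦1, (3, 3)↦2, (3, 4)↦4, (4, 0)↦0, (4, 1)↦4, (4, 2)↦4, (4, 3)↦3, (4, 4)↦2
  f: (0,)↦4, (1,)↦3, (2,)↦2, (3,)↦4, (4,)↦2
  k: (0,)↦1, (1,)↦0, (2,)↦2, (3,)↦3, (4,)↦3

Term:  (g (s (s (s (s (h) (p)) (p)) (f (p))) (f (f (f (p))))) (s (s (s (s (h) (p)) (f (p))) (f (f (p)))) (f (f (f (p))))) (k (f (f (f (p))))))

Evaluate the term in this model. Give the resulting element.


value = 1

  h = 4
  p = 0
  (s (h) (p)) = s(4, 0) = 0
  p = 0
  (s (s (h) (p)) (p)) = s(0, 0) = 2
  p = 0
  (f (p)) = f(0,) = 4
  (s (s (s (h) (p)) (p)) (f (p))) = s(2, 4) = 2
  p = 0
  (f (p)) = f(0,) = 4
  (f (f (p))) = f(4,) = 2
  (f (f (f (p)))) = f(2,) = 2
  (s (s (s (s (h) (p)) (p)) (f (p))) (f (f (f (p))))) = s(2, 2) = 0
  h = 4
  p = 0
  (s (h) (p)) = s(4, 0) = 0
  p = 0
  (f (p)) = f(0,) = 4
  (s (s (h) (p)) (f (p))) = s(0, 4) = 2
  p = 0
  (f (p)) = f(0,) = 4
  (f (f (p))) = f(4,) = 2
  (s (s (s (h) (p)) (f (p))) (f (f (p)))) = s(2, 2) = 0
  p = 0
  (f (p)) = f(0,) = 4
  (f (f (p))) = f(4,) = 2
  (f (f (f (p)))) = f(2,) = 2
  (s (s (s (s (h) (p)) (f (p))) (f (f (p)))) (f (f (f (p))))) = s(0, 2) = 1
  p = 0
  (f (p)) = f(0,) = 4
  (f (f (p))) = f(4,) = 2
  (f (f (f (p)))) = f(2,) = 2
  (k (f (f (f (p))))) = k(2,) = 2
  (g (s (s (s (s (h) (p)) (p)) (f (p))) (f (f (f (p))))) (s (s (s (s (h) (p)) (f (p))) (f (f (p)))) (f (f (f (p))))) (k (f (f (f (p)))))) = g(0, 1, 2) = 1


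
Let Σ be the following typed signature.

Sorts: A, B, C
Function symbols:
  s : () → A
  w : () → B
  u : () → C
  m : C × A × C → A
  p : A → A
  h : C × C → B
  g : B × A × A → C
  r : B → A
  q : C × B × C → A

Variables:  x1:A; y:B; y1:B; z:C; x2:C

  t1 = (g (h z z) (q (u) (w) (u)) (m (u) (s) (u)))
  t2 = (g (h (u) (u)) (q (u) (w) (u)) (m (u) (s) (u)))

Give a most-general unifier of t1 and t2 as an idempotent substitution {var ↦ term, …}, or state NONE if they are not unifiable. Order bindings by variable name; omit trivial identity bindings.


{z ↦ (u)}


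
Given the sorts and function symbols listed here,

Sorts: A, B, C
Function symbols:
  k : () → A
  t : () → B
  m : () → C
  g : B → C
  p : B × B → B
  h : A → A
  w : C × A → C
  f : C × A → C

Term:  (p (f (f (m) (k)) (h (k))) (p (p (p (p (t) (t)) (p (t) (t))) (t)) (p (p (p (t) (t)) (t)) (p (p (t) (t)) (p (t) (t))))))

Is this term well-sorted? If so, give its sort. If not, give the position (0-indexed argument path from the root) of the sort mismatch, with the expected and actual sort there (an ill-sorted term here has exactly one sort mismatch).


ill-sorted at position [0]: expected B, got C

      (m) : C
      (k) : A
    (f (m) (k)) : C
      (k) : A
    (h (k)) : A
  (f (f (m) (k)) (h (k))) : C
          (t) : B
          (t) : B
        (p (t) (t)) : B
          (t) : B
          (t) : B
        (p (t) (t)) : B
      (p (p (t) (t)) (p (t) (t))) : B
      (t) : B
    (p (p (p (t) (t)) (p (t) (t))) (t)) : B
          (t) : B
          (t) : B
        (p (t) (t)) : B
        (t) : B
      (p (p (t) (t)) (t)) : B
          (t) : B
          (t) : B
        (p (t) (t)) : B
          (t) : B
          (t) : B
        (p (t) (t)) : B
      (p (p (t) (t)) (p (t) (t))) : B
    (p (p (p (t) (t)) (t)) (p (p (t) (t)) (p (t) (t)))) : B
  (p (p (p (p (t) (t)) (p (t) (t))) (t)) (p (p (p (t) (t)) (t)) (p (p (t) (t)) (p (t) (t))))) : B
(p (f (f (m) (k)) (h (k))) (p (p (p (p (t) (t)) (p (t) (t))) (t)) (p (p (p (t) (t)) (t)) (p (p (t) (t)) (p (t) (t)))))) : ✗ arg 0 at [0] has sort C, expected B


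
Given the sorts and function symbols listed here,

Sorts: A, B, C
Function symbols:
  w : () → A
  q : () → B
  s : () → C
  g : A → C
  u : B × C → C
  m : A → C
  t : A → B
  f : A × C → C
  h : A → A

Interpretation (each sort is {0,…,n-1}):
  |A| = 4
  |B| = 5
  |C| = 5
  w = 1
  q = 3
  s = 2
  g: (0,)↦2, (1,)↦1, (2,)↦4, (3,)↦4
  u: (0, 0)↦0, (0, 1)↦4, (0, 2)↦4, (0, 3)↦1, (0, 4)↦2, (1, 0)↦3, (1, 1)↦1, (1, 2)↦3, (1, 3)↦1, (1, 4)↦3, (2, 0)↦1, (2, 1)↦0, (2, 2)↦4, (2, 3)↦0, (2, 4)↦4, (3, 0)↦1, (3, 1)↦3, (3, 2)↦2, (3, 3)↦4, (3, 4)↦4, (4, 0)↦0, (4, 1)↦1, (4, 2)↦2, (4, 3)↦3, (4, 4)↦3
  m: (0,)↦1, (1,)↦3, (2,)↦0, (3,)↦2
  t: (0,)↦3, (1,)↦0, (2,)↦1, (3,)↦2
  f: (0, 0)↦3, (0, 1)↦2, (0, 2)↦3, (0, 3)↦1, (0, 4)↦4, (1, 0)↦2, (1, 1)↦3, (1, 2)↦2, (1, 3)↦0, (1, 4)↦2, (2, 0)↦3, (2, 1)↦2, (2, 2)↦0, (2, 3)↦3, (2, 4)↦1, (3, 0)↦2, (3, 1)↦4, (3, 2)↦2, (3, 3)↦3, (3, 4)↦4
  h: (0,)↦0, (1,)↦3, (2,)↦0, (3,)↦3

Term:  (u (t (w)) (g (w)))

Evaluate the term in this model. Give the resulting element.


value = 4

  w = 1
  (t (w)) = t(1,) = 0
  w = 1
  (g (w)) = g(1,) = 1
  (u (t (w)) (g (w))) = u(0, 1) = 4


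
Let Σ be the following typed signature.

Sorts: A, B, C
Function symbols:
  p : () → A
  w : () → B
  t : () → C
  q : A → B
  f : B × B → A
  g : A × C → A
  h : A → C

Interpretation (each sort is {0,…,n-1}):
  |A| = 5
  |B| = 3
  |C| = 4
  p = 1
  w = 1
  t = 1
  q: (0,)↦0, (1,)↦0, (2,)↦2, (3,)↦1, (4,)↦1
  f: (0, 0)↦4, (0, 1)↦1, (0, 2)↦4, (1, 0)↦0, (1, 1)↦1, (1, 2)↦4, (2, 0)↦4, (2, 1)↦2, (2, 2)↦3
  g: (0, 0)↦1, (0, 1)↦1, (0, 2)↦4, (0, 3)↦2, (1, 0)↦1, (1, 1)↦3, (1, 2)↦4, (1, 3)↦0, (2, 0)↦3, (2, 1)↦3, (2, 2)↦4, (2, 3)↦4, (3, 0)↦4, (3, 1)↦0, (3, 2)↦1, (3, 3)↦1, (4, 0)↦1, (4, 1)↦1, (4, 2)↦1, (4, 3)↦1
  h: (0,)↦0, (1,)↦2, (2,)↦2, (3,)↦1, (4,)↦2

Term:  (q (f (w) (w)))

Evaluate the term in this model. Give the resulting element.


  w = 1
  w = 1
  (f (w) (w)) = f(1, 1) = 1
  (q (f (w) (w))) = q(1,) = 0

value = 0


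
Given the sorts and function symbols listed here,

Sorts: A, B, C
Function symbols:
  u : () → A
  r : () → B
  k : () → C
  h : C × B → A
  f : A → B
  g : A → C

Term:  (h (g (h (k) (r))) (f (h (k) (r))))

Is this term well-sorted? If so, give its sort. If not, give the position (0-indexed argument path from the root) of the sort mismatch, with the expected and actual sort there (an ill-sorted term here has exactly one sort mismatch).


well-sorted; sort = A

      (k) : C
      (r) : B
    (h (k) (r)) : A
  (g (h (k) (r))) : C
      (k) : C
      (r) : B
    (h (k) (r)) : A
  (f (h (k) (r))) : B
(h (g (h (k) (r))) (f (h (k) (r)))) : A


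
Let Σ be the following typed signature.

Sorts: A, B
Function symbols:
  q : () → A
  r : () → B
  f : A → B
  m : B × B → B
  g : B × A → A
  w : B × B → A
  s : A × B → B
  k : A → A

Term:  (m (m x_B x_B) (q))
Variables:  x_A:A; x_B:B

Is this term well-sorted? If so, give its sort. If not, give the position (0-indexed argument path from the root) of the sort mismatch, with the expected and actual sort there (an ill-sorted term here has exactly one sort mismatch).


    x_B : B
    x_B : B
  (m x_B x_B) : B
  (q) : A
(m (m x_B x_B) (q)) : ✗ arg 1 at [1] has sort A, expected B

ill-sorted at position [1]: expected B, got A


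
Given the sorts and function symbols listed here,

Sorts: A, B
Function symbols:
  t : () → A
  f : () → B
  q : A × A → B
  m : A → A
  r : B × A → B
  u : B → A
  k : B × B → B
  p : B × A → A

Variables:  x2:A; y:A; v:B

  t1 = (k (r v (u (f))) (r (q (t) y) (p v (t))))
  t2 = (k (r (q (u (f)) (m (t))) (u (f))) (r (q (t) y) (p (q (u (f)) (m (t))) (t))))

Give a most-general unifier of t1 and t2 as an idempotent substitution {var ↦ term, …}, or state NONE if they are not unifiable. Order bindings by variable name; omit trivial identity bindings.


{v ↦ (q (u (f)) (m (t)))}


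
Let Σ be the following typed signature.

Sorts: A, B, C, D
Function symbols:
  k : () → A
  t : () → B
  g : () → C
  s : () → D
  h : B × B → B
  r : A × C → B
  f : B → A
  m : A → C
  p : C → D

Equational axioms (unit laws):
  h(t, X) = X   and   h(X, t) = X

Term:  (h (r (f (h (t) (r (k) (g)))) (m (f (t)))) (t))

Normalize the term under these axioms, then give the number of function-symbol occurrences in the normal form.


size = 8

1. (h (r (f (h (t) (r (k) (g)))) (m (f (t)))) (t))  →  (r (f (h (t) (r (k) (g)))) (m (f (t))))
2. (r (f (h (t) (r (k) (g)))) (m (f (t))))  →  (r (f (r (k) (g))) (m (f (t))))
normal form: (r (f (r (k) (g))) (m (f (t))))


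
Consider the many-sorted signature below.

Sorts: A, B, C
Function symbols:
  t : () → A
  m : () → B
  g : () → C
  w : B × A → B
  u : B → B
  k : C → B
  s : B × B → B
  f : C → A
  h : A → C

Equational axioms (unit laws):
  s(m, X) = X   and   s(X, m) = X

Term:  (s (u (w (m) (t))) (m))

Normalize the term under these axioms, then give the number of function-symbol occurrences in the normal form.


1. (s (u (w (m) (t))) (m))  →  (u (w (m) (t)))
normal form: (u (w (m) (t)))

size = 4


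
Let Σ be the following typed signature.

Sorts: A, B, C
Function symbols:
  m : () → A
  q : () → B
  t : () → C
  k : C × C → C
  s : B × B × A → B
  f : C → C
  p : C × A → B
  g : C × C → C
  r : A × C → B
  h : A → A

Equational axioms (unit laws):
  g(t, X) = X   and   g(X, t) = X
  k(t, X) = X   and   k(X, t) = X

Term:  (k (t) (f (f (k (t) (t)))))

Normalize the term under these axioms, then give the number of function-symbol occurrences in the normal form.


size = 3

1. (k (t) (f (f (k (t) (t)))))  →  (f (f (k (t) (t))))
2. (f (f (k (t) (t))))  →  (f (f (t)))
normal form: (f (f (t)))


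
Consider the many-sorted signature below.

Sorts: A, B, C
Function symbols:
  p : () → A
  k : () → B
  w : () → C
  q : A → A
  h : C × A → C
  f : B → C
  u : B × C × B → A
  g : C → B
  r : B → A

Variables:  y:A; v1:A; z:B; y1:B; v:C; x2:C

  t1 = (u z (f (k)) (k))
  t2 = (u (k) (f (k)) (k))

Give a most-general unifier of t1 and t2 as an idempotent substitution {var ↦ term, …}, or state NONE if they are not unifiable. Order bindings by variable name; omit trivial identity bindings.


{z ↦ (k)}


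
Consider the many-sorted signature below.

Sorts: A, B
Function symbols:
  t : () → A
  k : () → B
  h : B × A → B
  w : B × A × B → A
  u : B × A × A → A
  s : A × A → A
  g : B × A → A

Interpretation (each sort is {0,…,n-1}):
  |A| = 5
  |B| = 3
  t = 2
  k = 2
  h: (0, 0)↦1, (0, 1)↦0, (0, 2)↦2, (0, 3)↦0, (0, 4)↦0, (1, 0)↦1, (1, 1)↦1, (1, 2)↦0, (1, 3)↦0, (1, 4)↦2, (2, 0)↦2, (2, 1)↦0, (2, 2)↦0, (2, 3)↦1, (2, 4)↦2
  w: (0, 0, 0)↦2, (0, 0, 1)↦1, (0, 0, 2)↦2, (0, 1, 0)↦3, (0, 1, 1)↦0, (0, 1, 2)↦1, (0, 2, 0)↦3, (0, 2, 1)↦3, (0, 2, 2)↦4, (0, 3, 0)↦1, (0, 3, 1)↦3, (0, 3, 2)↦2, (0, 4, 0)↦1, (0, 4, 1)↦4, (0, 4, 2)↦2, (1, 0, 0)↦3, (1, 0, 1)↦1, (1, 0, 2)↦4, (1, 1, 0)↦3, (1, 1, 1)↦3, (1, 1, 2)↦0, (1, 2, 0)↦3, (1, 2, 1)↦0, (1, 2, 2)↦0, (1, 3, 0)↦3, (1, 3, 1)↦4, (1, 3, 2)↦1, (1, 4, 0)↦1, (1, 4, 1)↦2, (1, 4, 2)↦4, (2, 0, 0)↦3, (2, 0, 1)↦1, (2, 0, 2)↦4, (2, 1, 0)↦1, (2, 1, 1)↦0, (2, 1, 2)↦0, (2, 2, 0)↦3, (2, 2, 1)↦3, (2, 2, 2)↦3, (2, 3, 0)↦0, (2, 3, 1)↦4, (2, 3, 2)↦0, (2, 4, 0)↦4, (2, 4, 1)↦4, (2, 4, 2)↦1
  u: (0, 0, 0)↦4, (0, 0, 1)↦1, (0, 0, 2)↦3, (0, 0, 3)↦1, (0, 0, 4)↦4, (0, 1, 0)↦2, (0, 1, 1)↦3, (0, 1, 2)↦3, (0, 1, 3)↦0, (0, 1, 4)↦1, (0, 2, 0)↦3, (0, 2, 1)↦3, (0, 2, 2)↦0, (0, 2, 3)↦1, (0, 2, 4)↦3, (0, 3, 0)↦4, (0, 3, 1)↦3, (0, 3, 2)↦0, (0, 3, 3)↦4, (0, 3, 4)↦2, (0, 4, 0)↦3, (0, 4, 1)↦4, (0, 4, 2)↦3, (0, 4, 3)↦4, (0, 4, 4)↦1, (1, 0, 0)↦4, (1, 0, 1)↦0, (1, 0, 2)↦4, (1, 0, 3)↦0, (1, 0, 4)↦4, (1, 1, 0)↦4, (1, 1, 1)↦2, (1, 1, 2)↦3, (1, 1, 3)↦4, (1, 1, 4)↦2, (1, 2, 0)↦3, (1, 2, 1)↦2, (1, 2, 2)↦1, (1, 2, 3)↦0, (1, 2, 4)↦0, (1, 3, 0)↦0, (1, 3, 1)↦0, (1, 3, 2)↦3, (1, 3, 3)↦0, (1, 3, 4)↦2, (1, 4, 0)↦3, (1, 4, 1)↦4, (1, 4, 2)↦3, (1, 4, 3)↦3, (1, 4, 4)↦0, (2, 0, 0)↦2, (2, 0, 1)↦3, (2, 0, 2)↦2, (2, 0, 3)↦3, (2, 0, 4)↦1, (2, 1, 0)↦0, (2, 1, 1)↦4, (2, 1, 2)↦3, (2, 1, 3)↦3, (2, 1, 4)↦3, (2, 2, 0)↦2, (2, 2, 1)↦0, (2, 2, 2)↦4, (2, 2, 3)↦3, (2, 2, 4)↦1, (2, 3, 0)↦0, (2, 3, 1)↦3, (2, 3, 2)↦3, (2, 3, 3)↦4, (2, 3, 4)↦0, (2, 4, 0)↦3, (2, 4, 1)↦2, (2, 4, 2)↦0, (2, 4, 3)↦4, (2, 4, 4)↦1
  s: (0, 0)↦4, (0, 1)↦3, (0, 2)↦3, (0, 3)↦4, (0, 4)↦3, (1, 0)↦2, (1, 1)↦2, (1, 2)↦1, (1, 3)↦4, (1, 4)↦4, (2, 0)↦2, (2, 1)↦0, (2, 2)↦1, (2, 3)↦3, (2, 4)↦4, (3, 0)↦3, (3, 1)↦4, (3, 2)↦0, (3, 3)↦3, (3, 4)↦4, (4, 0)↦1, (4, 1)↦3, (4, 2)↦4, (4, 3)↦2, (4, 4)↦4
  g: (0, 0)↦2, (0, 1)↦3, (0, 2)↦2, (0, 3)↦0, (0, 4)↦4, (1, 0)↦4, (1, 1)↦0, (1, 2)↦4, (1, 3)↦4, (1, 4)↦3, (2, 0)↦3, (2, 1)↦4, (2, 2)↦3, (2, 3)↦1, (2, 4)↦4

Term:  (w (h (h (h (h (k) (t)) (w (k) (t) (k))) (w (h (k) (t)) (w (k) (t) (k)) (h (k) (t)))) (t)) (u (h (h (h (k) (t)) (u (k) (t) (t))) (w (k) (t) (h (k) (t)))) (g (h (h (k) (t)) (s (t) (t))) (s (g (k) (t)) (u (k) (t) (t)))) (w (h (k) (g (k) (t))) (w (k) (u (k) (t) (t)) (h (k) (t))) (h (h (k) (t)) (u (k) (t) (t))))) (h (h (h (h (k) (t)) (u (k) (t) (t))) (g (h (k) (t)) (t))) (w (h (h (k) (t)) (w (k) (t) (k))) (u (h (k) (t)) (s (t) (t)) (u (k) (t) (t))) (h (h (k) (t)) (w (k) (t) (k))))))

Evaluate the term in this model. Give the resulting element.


value = 4

  k = 2
  t = 2
  (h (k) (t)) = h(2, 2) = 0
  k = 2
  t = 2
  k = 2
  (w (k) (t) (k)) = w(2, 2, 2) = 3
  (h (h (k) (t)) (w (k) (t) (k))) = h(0, 3) = 0
  k = 2
  t = 2
  (h (k) (t)) = h(2, 2) = 0
  k = 2
  t = 2
  k = 2
  (w (k) (t) (k)) = w(2, 2, 2) = 3
  k = 2
  t = 2
  (h (k) (t)) = h(2, 2) = 0
  (w (h (k) (t)) (w (k) (t) (k)) (h (k) (t))) = w(0, 3, 0) = 1
  (h (h (h (k) (t)) (w (k) (t) (k))) (w (h (k) (t)) (w (k) (t) (k)) (h (k) (t)))) = h(0, 1) = 0
  t = 2
  (h (h (h (h (k) (t)) (w (k) (t) (k))) (w (h (k) (t)) (w (k) (t) (k)) (h (k) (t)))) (t)) = h(0, 2) = 2
  k = 2
  t = 2
  (h (k) (t)) = h(2, 2) = 0
  k = 2
  t = 2
  t = 2
  (u (k) (t) (t)) = u(2, 2, 2) = 4
  (h (h (k) (t)) (u (k) (t) (t))) = h(0, 4) = 0
  k = 2
  t = 2
  k = 2
  t = 2
  (h (k) (t)) = h(2, 2) = 0
  (w (k) (t) (h (k) (t))) = w(2, 2, 0) = 3
  (h (h (h (k) (t)) (u (k) (t) (t))) (w (k) (t) (h (k) (t)))) = h(0, 3) = 0
  k = 2
  t = 2
  (h (k) (t)) = h(2, 2) = 0
  t = 2
  t = 2
  (s (t) (t)) = s(2, 2) = 1
  (h (h (k) (t)) (s (t) (t))) = h(0, 1) = 0
  k = 2
  t = 2
  (g (k) (t)) = g(2, 2) = 3
  k = 2
  t = 2
  t = 2
  (u (k) (t) (t)) = u(2, 2, 2) = 4
  (s (g (k) (t)) (u (k) (t) (t))) = s(3, 4) = 4
  (g (h (h (k) (t)) (s (t) (t))) (s (g (k) (t)) (u (k) (t) (t)))) = g(0, 4) = 4
  k = 2
  k = 2
  t = 2
  (g (k) (t)) = g(2, 2) = 3
  (h (k) (g (k) (t))) = h(2, 3) = 1
  k = 2
  k = 2
  t = 2
  t = 2
  (u (k) (t) (t)) = u(2, 2, 2) = 4
  k = 2
  t = 2
  (h (k) (t)) = h(2, 2) = 0
  (w (k) (u (k) (t) (t)) (h (k) (t))) = w(2, 4, 0) = 4
  k = 2
  t = 2
  (h (k) (t)) = h(2, 2) = 0
  k = 2
  t = 2
  t = 2
  (u (k) (t) (t)) = u(2, 2, 2) = 4
  (h (h (k) (t)) (u (k) (t) (t))) = h(0, 4) = 0
  (w (h (k) (g (k) (t))) (w (k) (u (k) (t) (t)) (h (k) (t))) (h (h (k) (t)) (u (k) (t) (t)))) = w(1, 4, 0) = 1
  (u (h (h (h (k) (t)) (u (k) (t) (t))) (w (k) (t) (h (k) (t)))) (g (h (h (k) (t)) (s (t) (t))) (s (g (k) (t)) (u (k) (t) (t)))) (w (h (k) (g (k) (t))) (w (k) (u (k) (t) (t)) (h (k) (t))) (h (h (k) (t)) (u (k) (t) (t))))) = u(0, 4, 1) = 4
  k = 2
  t = 2
  (h (k) (t)) = h(2, 2) = 0
  k = 2
  t = 2
  t = 2
  (u (k) (t) (t)) = u(2, 2, 2) = 4
  (h (h (k) (t)) (u (k) (t) (t))) = h(0, 4) = 0
  k = 2
  t = 2
  (h (k) (t)) = h(2, 2) = 0
  t = 2
  (g (h (k) (t)) (t)) = g(0, 2) = 2
  (h (h (h (k) (t)) (u (k) (t) (t))) (g (h (k) (t)) (t))) = h(0, 2) = 2
  k = 2
  t = 2
  (h (k) (t)) = h(2, 2) = 0
  k = 2
  t = 2
  k = 2
  (w (k) (t) (k)) = w(2, 2, 2) = 3
  (h (h (k) (t)) (w (k) (t) (k))) = h(0, 3) = 0
  k = 2
  t = 2
  (h (k) (t)) = h(2, 2) = 0
  t = 2
  t = 2
  (s (t) (t)) = s(2, 2) = 1
  k = 2
  t = 2
  t = 2
  (u (k) (t) (t)) = u(2, 2, 2) = 4
  (u (h (k) (t)) (s (t) (t)) (u (k) (t) (t))) = u(0, 1, 4) = 1
  k = 2
  t = 2
  (h (k) (t)) = h(2, 2) = 0
  k = 2
  t = 2
  k = 2
  (w (k) (t) (k)) = w(2, 2, 2) = 3
  (h (h (k) (t)) (w (k) (t) (k))) = h(0, 3) = 0
  (w (h (h (k) (t)) (w (k) (t) (k))) (u (h (k) (t)) (s (t) (t)) (u (k) (t) (t))) (h (h (k) (t)) (w (k) (t) (k)))) = w(0, 1, 0) = 3
  (h (h (h (h (k) (t)) (u (k) (t) (t))) (g (h (k) (t)) (t))) (w (h (h (k) (t)) (w (k) (t) (k))) (u (h (k) (t)) (s (t) (t)) (u (k) (t) (t))) (h (h (k) (t)) (w (k) (t) (k))))) = h(2, 3) = 1
  (w (h (h (h (h (k) (t)) (w (k) (t) (k))) (w (h (k) (t)) (w (k) (t) (k)) (h (k) (t)))) (t)) (u (h (h (h (k) (t)) (u (k) (t) (t))) (w (k) (t) (h (k) (t)))) (g (h (h (k) (t)) (s (t) (t))) (s (g (k) (t)) (u (k) (t) (t)))) (w (h (k) (g (k) (t))) (w (k) (u (k) (t) (t)) (h (k) (t))) (h (h (k) (t)) (u (k) (t) (t))))) (h (h (h (h (k) (t)) (u (k) (t) (t))) (g (h (k) (t)) (t))) (w (h (h (k) (t)) (w (k) (t) (k))) (u (h (k) (t)) (s (t) (t)) (u (k) (t) (t))) (h (h (k) (t)) (w (k) (t) (k)))))) = w(2, 4, 1) = 4


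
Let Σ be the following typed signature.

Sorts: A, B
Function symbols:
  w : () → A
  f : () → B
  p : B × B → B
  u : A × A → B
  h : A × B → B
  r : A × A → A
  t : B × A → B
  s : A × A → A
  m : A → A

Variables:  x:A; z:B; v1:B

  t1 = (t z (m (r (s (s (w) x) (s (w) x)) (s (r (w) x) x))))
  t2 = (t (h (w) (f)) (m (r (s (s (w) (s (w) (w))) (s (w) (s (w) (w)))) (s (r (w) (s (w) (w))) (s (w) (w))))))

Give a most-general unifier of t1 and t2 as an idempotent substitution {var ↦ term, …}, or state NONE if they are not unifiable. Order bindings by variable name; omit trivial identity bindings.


{x ↦ (s (w) (w)), z ↦ (h (w) (f))}


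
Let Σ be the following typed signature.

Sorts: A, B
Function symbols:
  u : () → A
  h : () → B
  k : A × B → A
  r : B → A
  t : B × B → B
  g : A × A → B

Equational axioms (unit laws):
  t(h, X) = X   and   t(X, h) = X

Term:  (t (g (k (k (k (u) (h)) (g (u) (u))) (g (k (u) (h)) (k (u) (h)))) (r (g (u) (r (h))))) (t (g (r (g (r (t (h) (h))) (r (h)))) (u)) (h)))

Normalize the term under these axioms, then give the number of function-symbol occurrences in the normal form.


size = 30

1. (t (g (k (k (k (u) (h)) (g (u) (u))) (g (k (u) (h)) (k (u) (h)))) (r (g (u) (r (h))))) (t (g (r (g (r (t (h) (h))) (r (h)))) (u)) (h)))  →  (t (g (k (k (k (u) (h)) (g (u) (u))) (g (k (u) (h)) (k (u) (h)))) (r (g (u) (r (h))))) (g (r (g (r (t (h) (h))) (r (h)))) (u)))
2. (t (g (k (k (k (u) (h)) (g (u) (u))) (g (k (u) (h)) (k (u) (h)))) (r (g (u) (r (h))))) (g (r (g (r (t (h) (h))) (r (h)))) (u)))  →  (t (g (k (k (k (u) (h)) (g (u) (u))) (g (k (u) (h)) (k (u) (h)))) (r (g (u) (r (h))))) (g (r (g (r (h)) (r (h)))) (u)))
normal form: (t (g (k (k (k (u) (h)) (g (u) (u))) (g (k (u) (h)) (k (u) (h)))) (r (g (u) (r (h))))) (g (r (g (r (h)) (r (h)))) (u)))


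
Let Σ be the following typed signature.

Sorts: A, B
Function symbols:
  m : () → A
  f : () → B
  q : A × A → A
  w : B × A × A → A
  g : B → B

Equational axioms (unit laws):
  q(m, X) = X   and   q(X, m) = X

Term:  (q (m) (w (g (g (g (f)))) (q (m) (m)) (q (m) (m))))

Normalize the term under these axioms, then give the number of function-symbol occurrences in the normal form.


1. (q (m) (w (g (g (g (f)))) (q (m) (m)) (q (m) (m))))  →  (w (g (g (g (f)))) (q (m) (m)) (q (m) (m)))
2. (w (g (g (g (f)))) (q (m) (m)) (q (m) (m)))  →  (w (g (g (g (f)))) (m) (q (m) (m)))
3. (w (g (g (g (f)))) (m) (q (m) (m)))  →  (w (g (g (g (f)))) (m) (m))
normal form: (w (g (g (g (f)))) (m) (m))

size = 7


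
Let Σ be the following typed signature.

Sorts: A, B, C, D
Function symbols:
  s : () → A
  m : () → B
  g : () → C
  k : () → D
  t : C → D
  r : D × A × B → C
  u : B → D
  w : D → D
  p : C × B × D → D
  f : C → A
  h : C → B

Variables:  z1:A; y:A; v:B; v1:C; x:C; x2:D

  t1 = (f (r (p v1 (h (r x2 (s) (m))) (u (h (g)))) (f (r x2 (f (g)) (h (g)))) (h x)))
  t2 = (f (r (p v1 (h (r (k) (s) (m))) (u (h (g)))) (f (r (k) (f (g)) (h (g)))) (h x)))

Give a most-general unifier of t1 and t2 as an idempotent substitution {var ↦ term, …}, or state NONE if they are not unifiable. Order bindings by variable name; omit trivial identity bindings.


{x2 ↦ (k)}


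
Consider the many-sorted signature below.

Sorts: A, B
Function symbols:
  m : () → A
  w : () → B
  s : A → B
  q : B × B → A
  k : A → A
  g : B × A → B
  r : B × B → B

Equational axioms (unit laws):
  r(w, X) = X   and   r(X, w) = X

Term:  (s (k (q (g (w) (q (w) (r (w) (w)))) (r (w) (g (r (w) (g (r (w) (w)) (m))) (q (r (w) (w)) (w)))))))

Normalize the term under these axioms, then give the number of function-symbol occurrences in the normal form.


1. (s (k (q (g (w) (q (w) (r (w) (w)))) (r (w) (g (r (w) (g (r (w) (w)) (m))) (q (r (w) (w)) (w)))))))  →  (s (k (q (g (w) (q (w) (w))) (r (w) (g (r (w) (g (r (w) (w)) (m))) (q (r (w) (w)) (w)))))))
2. (s (k (q (g (w) (q (w) (w))) (r (w) (g (r (w) (g (r (w) (w)) (m))) (q (r (w) (w)) (w)))))))  →  (s (k (q (g (w) (q (w) (w))) (g (r (w) (g (r (w) (w)) (m))) (q (r (w) (w)) (w))))))
3. (s (k (q (g (w) (q (w) (w))) (g (r (w) (g (r (w) (w)) (m))) (q (r (w) (w)) (w))))))  →  (s (k (q (g (w) (q (w) (w))) (g (g (r (w) (w)) (m)) (q (r (w) (w)) (w))))))
4. (s (k (q (g (w) (q (w) (w))) (g (g (r (w) (w)) (m)) (q (r (w) (w)) (w))))))  →  (s (k (q (g (w) (q (w) (w))) (g (g (w) (m)) (q (r (w) (w)) (w))))))
5. (s (k (q (g (w) (q (w) (w))) (g (g (w) (m)) (q (r (w) (w)) (w))))))  →  (s (k (q (g (w) (q (w) (w))) (g (g (w) (m)) (q (w) (w))))))
normal form: (s (k (q (g (w) (q (w) (w))) (g (g (w) (m)) (q (w) (w))))))

size = 15


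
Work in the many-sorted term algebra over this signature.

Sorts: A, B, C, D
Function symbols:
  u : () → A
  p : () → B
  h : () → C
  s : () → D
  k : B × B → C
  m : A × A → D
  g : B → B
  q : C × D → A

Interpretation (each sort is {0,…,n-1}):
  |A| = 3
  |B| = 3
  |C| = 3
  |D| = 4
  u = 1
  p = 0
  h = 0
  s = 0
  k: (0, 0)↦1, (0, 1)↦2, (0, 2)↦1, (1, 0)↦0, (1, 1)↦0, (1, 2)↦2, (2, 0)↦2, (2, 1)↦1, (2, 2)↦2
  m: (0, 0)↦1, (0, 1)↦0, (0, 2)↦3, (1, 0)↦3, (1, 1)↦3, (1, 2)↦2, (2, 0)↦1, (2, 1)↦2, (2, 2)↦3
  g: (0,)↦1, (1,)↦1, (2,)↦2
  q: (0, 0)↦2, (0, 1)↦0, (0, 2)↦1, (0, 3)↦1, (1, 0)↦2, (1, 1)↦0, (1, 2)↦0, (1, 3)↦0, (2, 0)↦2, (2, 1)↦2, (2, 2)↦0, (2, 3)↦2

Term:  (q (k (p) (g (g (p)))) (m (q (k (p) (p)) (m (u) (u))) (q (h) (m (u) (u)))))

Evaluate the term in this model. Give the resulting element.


  p = 0
  p = 0
  (g (p)) = g(0,) = 1
  (g (g (p))) = g(1,) = 1
  (k (p) (g (g (p)))) = k(0, 1) = 2
  p = 0
  p = 0
  (k (p) (p)) = k(0, 0) = 1
  u = 1
  u = 1
  (m (u) (u)) = m(1, 1) = 3
  (q (k (p) (p)) (m (u) (u))) = q(1, 3) = 0
  h = 0
  u = 1
  u = 1
  (m (u) (u)) = m(1, 1) = 3
  (q (h) (m (u) (u))) = q(0, 3) = 1
  (m (q (k (p) (p)) (m (u) (u))) (q (h) (m (u) (u)))) = m(0, 1) = 0
  (q (k (p) (g (g (p)))) (m (q (k (p) (p)) (m (u) (u))) (q (h) (m (u) (u))))) = q(2, 0) = 2

value = 2


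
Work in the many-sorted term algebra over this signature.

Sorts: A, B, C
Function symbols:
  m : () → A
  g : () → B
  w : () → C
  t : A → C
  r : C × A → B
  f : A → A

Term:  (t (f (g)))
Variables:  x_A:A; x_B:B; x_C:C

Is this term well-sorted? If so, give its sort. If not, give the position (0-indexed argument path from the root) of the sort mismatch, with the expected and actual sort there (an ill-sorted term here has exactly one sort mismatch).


ill-sorted at position [0, 0]: expected A, got B

    (g) : B
  (f (g)) : ✗ arg 0 at [0, 0] has sort B, expected A


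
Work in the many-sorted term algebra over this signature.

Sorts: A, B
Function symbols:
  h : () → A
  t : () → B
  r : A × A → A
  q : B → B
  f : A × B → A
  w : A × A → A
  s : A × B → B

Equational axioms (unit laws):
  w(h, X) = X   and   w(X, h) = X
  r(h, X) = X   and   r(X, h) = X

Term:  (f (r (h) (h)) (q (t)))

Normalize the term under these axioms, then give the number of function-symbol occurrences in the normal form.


size = 4

1. (f (r (h) (h)) (q (t)))  →  (f (h) (q (t)))
normal form: (f (h) (q (t)))


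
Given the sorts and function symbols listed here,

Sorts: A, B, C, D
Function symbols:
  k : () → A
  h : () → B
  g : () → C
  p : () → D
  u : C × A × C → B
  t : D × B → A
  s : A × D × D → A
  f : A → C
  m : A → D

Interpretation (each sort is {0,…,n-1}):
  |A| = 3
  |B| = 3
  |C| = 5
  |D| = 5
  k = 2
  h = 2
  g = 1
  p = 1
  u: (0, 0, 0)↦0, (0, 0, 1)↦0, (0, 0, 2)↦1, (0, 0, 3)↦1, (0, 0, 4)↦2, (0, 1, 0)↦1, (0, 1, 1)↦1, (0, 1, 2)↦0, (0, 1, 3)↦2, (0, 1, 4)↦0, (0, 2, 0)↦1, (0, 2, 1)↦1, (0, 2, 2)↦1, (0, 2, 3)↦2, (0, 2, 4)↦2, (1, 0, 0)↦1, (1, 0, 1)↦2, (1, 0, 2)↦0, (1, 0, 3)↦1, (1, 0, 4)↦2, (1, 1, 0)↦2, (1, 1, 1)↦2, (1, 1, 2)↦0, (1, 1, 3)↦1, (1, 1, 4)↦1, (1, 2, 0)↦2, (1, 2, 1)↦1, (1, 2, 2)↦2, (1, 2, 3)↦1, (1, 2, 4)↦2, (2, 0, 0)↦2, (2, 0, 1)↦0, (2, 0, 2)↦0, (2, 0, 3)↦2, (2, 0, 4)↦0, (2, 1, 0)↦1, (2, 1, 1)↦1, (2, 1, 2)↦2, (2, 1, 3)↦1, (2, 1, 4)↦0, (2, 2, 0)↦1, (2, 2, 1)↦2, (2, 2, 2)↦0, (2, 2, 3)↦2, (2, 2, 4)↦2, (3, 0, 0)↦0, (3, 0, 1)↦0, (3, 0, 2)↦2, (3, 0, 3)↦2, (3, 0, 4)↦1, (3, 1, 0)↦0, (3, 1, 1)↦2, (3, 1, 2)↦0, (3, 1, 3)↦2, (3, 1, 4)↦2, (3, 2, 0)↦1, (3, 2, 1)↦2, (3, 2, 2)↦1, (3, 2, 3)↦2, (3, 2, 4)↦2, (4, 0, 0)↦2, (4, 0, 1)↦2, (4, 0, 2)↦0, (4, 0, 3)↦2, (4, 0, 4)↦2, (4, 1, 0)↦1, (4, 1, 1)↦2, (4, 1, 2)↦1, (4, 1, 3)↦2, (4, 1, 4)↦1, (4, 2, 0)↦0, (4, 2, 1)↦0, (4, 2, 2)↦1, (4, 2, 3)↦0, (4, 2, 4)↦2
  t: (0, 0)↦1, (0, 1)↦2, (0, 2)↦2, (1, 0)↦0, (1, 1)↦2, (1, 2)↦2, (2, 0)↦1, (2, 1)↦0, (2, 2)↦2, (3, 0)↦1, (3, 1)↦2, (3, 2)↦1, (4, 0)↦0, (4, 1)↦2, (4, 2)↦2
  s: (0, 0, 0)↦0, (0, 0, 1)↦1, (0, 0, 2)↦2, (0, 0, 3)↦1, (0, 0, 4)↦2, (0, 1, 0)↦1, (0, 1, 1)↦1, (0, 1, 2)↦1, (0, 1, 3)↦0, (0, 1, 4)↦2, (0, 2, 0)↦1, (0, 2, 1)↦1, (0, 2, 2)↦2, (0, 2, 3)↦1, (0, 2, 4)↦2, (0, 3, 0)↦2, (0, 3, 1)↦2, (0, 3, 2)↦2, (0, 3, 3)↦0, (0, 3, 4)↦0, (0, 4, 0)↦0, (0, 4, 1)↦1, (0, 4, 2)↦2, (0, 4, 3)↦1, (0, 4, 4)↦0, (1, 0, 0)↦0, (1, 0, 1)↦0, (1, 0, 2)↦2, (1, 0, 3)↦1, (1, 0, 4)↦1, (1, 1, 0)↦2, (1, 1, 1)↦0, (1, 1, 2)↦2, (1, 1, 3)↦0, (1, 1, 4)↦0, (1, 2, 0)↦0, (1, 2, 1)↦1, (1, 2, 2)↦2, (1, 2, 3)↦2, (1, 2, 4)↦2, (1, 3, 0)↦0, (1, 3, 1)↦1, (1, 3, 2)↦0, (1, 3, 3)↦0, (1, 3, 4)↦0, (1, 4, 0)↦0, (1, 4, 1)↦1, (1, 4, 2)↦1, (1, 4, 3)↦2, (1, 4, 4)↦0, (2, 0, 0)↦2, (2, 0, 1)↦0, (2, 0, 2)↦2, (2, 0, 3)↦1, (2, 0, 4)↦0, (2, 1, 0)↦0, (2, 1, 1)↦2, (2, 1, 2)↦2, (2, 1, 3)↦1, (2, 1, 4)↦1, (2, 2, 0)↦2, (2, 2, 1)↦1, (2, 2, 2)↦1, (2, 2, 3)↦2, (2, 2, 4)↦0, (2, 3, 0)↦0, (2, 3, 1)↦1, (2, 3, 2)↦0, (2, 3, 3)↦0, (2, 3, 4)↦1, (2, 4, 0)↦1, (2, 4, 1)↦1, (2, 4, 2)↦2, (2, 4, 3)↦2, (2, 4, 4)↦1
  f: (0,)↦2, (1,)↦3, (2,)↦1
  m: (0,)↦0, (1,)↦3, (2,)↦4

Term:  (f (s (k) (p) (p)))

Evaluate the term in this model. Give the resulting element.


value = 1

  k = 2
  p = 1
  p = 1
  (s (k) (p) (p)) = s(2, 1, 1) = 2
  (f (s (k) (p) (p))) = f(2,) = 1


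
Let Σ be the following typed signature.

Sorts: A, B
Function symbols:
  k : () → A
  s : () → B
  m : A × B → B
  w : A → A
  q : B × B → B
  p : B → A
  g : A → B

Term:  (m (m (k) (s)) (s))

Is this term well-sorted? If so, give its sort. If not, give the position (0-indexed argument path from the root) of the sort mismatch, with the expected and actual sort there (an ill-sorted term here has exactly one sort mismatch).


    (k) : A
    (s) : B
  (m (k) (s)) : B
  (s) : B
(m (m (k) (s)) (s)) : ✗ arg 0 at [0] has sort B, expected A

ill-sorted at position [0]: expected A, got B


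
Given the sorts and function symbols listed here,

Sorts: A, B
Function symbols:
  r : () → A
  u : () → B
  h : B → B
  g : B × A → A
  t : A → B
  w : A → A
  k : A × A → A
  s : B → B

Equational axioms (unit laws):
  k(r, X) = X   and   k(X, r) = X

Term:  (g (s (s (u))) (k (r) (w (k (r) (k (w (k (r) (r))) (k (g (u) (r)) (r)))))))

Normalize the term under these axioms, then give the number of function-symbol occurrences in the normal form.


1. (g (s (s (u))) (k (r) (w (k (r) (k (w (k (r) (r))) (k (g (u) (r)) (r)))))))  →  (g (s (s (u))) (w (k (r) (k (w (k (r) (r))) (k (g (u) (r)) (r))))))
2. (g (s (s (u))) (w (k (r) (k (w (k (r) (r))) (k (g (u) (r)) (r))))))  →  (g (s (s (u))) (w (k (w (k (r) (r))) (k (g (u) (r)) (r)))))
3. (g (s (s (u))) (w (k (w (k (r) (r))) (k (g (u) (r)) (r)))))  →  (g (s (s (u))) (w (k (w (r)) (k (g (u) (r)) (r)))))
4. (g (s (s (u))) (w (k (w (r)) (k (g (u) (r)) (r)))))  →  (g (s (s (u))) (w (k (w (r)) (g (u) (r)))))
normal form: (g (s (s (u))) (w (k (w (r)) (g (u) (r)))))

size = 11


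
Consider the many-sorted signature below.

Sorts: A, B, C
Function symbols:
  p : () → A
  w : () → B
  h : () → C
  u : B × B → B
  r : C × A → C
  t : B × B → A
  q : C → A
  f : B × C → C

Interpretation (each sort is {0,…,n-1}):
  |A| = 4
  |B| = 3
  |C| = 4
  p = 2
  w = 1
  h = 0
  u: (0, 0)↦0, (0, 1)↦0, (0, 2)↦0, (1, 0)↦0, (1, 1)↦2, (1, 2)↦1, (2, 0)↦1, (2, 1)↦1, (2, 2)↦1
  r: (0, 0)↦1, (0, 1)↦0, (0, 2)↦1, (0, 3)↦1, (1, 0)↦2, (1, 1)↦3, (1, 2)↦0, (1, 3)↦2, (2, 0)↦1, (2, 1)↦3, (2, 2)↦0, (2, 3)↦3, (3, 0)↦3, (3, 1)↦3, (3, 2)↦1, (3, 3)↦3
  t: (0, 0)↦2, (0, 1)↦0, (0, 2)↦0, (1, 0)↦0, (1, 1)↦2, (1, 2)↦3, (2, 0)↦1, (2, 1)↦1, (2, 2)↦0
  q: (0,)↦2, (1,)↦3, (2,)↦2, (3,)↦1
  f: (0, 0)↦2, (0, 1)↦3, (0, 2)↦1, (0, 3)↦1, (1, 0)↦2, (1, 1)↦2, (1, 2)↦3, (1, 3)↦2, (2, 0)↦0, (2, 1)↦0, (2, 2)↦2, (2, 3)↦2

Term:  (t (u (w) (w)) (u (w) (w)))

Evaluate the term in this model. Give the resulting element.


  w = 1
  w = 1
  (u (w) (w)) = u(1, 1) = 2
  w = 1
  w = 1
  (u (w) (w)) = u(1, 1) = 2
  (t (u (w) (w)) (u (w) (w))) = t(2, 2) = 0

value = 0


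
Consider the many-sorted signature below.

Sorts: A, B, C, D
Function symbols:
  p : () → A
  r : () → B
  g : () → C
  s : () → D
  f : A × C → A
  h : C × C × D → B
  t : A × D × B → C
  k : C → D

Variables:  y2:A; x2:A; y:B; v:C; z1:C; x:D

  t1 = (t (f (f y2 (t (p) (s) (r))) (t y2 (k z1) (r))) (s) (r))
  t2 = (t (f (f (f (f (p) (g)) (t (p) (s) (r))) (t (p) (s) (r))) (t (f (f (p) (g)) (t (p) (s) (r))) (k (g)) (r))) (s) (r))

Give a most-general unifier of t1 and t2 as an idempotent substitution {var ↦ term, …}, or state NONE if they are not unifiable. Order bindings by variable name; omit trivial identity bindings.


{y2 ↦ (f (f (p) (g)) (t (p) (s) (r))), z1 ↦ (g)}
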